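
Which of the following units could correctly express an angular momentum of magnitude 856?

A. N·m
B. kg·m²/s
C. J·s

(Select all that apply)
B, C

angular momentum has SI base units: kg * m^2 / s

Checking each option against kg * m^2 / s:
  A. N·m: ✗ does not match
  B. kg·m²/s: ✓ matches
  C. J·s: ✓ matches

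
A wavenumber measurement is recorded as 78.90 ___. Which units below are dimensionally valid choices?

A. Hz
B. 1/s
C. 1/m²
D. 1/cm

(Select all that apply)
D

wavenumber has SI base units: 1 / m

Checking each option against 1 / m:
  A. Hz: ✗ does not match
  B. 1/s: ✗ does not match
  C. 1/m²: ✗ does not match
  D. 1/cm: ✓ matches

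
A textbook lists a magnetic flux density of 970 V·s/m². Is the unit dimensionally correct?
Yes

magnetic flux density has SI base units: kg / (A * s^2)
V·s/m² reduces to the same SI base units, so it is a valid unit for magnetic flux density.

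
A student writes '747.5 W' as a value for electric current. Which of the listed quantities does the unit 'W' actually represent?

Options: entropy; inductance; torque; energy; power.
power

electric current should have units dimensionally equivalent to A (e.g. A).
The given unit 'W' reduces to kg * m^2 / s^3. Of the listed options, that is the dimensionality of power.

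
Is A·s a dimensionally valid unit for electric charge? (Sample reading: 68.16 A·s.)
Yes

electric charge has SI base units: A * s
A·s reduces to the same SI base units, so it is a valid unit for electric charge.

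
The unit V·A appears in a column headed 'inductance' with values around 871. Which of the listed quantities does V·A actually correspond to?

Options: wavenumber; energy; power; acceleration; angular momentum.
power

inductance should have units dimensionally equivalent to kg * m^2 / (A^2 * s^2) (e.g. H).
The given unit 'V·A' reduces to kg * m^2 / s^3. Of the listed options, that is the dimensionality of power.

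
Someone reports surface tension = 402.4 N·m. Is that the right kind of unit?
No

surface tension has SI base units: kg / s^2
N·m does NOT reduce to kg / s^2; a valid unit for surface tension would be e.g. N/m.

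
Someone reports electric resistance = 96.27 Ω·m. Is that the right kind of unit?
No

electric resistance has SI base units: kg * m^2 / (A^2 * s^3)
Ω·m does NOT reduce to kg * m^2 / (A^2 * s^3); a valid unit for electric resistance would be e.g. Ω.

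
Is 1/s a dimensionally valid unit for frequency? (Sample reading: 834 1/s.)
Yes

frequency has SI base units: 1 / s
1/s reduces to the same SI base units, so it is a valid unit for frequency.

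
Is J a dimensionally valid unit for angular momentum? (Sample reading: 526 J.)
No

angular momentum has SI base units: kg * m^2 / s
J does NOT reduce to kg * m^2 / s; a valid unit for angular momentum would be e.g. kg·m²/s.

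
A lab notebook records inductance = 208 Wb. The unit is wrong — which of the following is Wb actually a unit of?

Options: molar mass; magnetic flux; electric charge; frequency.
magnetic flux

inductance should have units dimensionally equivalent to kg * m^2 / (A^2 * s^2) (e.g. H).
The given unit 'Wb' reduces to kg * m^2 / (A * s^2). Of the listed options, that is the dimensionality of magnetic flux.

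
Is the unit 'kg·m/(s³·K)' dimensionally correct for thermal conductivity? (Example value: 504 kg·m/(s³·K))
Yes

thermal conductivity has SI base units: kg * m / (s^3 * K)
kg·m/(s³·K) reduces to the same SI base units, so it is a valid unit for thermal conductivity.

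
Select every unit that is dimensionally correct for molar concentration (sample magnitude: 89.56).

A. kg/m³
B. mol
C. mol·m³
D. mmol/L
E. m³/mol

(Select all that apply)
D

molar concentration has SI base units: mol / m^3

Checking each option against mol / m^3:
  A. kg/m³: ✗ does not match
  B. mol: ✗ does not match
  C. mol·m³: ✗ does not match
  D. mmol/L: ✓ matches
  E. m³/mol: ✗ does not match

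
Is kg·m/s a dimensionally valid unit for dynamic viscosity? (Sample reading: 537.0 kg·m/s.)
No

dynamic viscosity has SI base units: kg / (m * s)
kg·m/s does NOT reduce to kg / (m * s); a valid unit for dynamic viscosity would be e.g. Pa·s.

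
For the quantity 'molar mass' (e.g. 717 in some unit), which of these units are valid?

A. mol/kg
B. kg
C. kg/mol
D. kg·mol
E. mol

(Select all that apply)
C

molar mass has SI base units: kg / mol

Checking each option against kg / mol:
  A. mol/kg: ✗ does not match
  B. kg: ✗ does not match
  C. kg/mol: ✓ matches
  D. kg·mol: ✗ does not match
  E. mol: ✗ does not match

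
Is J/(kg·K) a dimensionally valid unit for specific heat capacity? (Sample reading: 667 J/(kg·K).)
Yes

specific heat capacity has SI base units: m^2 / (s^2 * K)
J/(kg·K) reduces to the same SI base units, so it is a valid unit for specific heat capacity.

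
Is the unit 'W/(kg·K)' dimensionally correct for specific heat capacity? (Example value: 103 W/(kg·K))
No

specific heat capacity has SI base units: m^2 / (s^2 * K)
W/(kg·K) does NOT reduce to m^2 / (s^2 * K); a valid unit for specific heat capacity would be e.g. J/(kg·K).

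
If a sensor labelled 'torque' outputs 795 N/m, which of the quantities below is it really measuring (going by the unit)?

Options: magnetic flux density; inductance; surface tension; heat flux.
surface tension

torque should have units dimensionally equivalent to kg * m^2 / s^2 (e.g. N·m).
The given unit 'N/m' reduces to kg / s^2. Of the listed options, that is the dimensionality of surface tension.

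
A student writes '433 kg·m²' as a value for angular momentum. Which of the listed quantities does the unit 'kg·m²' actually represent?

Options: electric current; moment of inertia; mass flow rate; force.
moment of inertia

angular momentum should have units dimensionally equivalent to kg * m^2 / s (e.g. kg·m²/s).
The given unit 'kg·m²' reduces to kg * m^2. Of the listed options, that is the dimensionality of moment of inertia.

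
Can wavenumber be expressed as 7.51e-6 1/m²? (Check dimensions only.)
No

wavenumber has SI base units: 1 / m
1/m² does NOT reduce to 1 / m; a valid unit for wavenumber would be e.g. 1/m.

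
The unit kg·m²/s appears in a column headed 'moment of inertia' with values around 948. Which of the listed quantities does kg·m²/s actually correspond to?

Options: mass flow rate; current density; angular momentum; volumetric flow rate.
angular momentum

moment of inertia should have units dimensionally equivalent to kg * m^2 (e.g. kg·m²).
The given unit 'kg·m²/s' reduces to kg * m^2 / s. Of the listed options, that is the dimensionality of angular momentum.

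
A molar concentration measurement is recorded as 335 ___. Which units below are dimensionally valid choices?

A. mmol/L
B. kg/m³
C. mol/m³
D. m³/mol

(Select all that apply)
A, C

molar concentration has SI base units: mol / m^3

Checking each option against mol / m^3:
  A. mmol/L: ✓ matches
  B. kg/m³: ✗ does not match
  C. mol/m³: ✓ matches
  D. m³/mol: ✗ does not match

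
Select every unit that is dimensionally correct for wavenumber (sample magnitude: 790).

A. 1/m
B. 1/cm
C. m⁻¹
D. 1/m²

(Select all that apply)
A, B, C

wavenumber has SI base units: 1 / m

Checking each option against 1 / m:
  A. 1/m: ✓ matches
  B. 1/cm: ✓ matches
  C. m⁻¹: ✓ matches
  D. 1/m²: ✗ does not match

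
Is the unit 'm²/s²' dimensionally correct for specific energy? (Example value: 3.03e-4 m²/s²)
Yes

specific energy has SI base units: m^2 / s^2
m²/s² reduces to the same SI base units, so it is a valid unit for specific energy.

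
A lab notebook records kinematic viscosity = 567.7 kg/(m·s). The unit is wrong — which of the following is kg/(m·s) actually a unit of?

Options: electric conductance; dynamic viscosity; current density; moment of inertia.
dynamic viscosity

kinematic viscosity should have units dimensionally equivalent to m^2 / s (e.g. m²/s).
The given unit 'kg/(m·s)' reduces to kg / (m * s). Of the listed options, that is the dimensionality of dynamic viscosity.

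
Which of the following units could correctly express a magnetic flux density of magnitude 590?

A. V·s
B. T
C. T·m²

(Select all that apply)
B

magnetic flux density has SI base units: kg / (A * s^2)

Checking each option against kg / (A * s^2):
  A. V·s: ✗ does not match
  B. T: ✓ matches
  C. T·m²: ✗ does not match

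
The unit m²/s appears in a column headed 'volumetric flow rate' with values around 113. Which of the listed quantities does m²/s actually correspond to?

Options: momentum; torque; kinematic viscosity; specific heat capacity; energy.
kinematic viscosity

volumetric flow rate should have units dimensionally equivalent to m^3 / s (e.g. m³/s).
The given unit 'm²/s' reduces to m^2 / s. Of the listed options, that is the dimensionality of kinematic viscosity.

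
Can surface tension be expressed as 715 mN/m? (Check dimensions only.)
Yes

surface tension has SI base units: kg / s^2
mN/m reduces to the same SI base units, so it is a valid unit for surface tension.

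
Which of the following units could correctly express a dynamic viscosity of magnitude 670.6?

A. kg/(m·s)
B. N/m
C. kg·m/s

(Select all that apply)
A

dynamic viscosity has SI base units: kg / (m * s)

Checking each option against kg / (m * s):
  A. kg/(m·s): ✓ matches
  B. N/m: ✗ does not match
  C. kg·m/s: ✗ does not match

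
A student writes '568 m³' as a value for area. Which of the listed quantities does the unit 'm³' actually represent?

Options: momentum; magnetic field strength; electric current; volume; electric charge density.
volume

area should have units dimensionally equivalent to m^2 (e.g. m²).
The given unit 'm³' reduces to m^3. Of the listed options, that is the dimensionality of volume.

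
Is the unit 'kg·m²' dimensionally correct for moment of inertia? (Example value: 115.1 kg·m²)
Yes

moment of inertia has SI base units: kg * m^2
kg·m² reduces to the same SI base units, so it is a valid unit for moment of inertia.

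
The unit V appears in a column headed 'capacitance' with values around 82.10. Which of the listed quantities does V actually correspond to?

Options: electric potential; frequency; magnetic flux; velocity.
electric potential

capacitance should have units dimensionally equivalent to A^2 * s^4 / (kg * m^2) (e.g. F).
The given unit 'V' reduces to kg * m^2 / (A * s^3). Of the listed options, that is the dimensionality of electric potential.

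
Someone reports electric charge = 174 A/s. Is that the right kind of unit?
No

electric charge has SI base units: A * s
A/s does NOT reduce to A * s; a valid unit for electric charge would be e.g. C.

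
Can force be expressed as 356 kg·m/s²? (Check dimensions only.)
Yes

force has SI base units: kg * m / s^2
kg·m/s² reduces to the same SI base units, so it is a valid unit for force.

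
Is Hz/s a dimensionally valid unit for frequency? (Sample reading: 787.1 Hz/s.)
No

frequency has SI base units: 1 / s
Hz/s does NOT reduce to 1 / s; a valid unit for frequency would be e.g. Hz.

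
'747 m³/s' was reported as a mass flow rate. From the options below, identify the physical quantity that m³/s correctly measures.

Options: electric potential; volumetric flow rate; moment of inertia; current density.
volumetric flow rate

mass flow rate should have units dimensionally equivalent to kg / s (e.g. kg/s).
The given unit 'm³/s' reduces to m^3 / s. Of the listed options, that is the dimensionality of volumetric flow rate.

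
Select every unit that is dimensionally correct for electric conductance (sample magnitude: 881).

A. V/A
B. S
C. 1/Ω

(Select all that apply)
B, C

electric conductance has SI base units: A^2 * s^3 / (kg * m^2)

Checking each option against A^2 * s^3 / (kg * m^2):
  A. V/A: ✗ does not match
  B. S: ✓ matches
  C. 1/Ω: ✓ matches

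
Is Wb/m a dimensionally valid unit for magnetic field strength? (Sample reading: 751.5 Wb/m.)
No

magnetic field strength has SI base units: A / m
Wb/m does NOT reduce to A / m; a valid unit for magnetic field strength would be e.g. A/m.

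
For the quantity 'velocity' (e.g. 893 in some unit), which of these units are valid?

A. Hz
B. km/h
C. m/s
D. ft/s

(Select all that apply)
B, C, D

velocity has SI base units: m / s

Checking each option against m / s:
  A. Hz: ✗ does not match
  B. km/h: ✓ matches
  C. m/s: ✓ matches
  D. ft/s: ✓ matches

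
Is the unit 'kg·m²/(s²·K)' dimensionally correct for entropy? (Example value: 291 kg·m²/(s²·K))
Yes

entropy has SI base units: kg * m^2 / (s^2 * K)
kg·m²/(s²·K) reduces to the same SI base units, so it is a valid unit for entropy.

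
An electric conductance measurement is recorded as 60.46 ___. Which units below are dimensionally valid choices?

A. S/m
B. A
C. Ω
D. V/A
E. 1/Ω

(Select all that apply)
E

electric conductance has SI base units: A^2 * s^3 / (kg * m^2)

Checking each option against A^2 * s^3 / (kg * m^2):
  A. S/m: ✗ does not match
  B. A: ✗ does not match
  C. Ω: ✗ does not match
  D. V/A: ✗ does not match
  E. 1/Ω: ✓ matches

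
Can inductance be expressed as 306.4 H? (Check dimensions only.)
Yes

inductance has SI base units: kg * m^2 / (A^2 * s^2)
H reduces to the same SI base units, so it is a valid unit for inductance.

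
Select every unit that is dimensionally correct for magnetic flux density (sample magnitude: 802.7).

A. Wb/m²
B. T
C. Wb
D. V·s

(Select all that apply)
A, B

magnetic flux density has SI base units: kg / (A * s^2)

Checking each option against kg / (A * s^2):
  A. Wb/m²: ✓ matches
  B. T: ✓ matches
  C. Wb: ✗ does not match
  D. V·s: ✗ does not match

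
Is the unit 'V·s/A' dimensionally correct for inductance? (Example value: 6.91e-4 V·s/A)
Yes

inductance has SI base units: kg * m^2 / (A^2 * s^2)
V·s/A reduces to the same SI base units, so it is a valid unit for inductance.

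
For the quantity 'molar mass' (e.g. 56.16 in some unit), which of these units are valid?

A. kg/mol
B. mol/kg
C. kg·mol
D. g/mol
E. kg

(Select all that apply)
A, D

molar mass has SI base units: kg / mol

Checking each option against kg / mol:
  A. kg/mol: ✓ matches
  B. mol/kg: ✗ does not match
  C. kg·mol: ✗ does not match
  D. g/mol: ✓ matches
  E. kg: ✗ does not match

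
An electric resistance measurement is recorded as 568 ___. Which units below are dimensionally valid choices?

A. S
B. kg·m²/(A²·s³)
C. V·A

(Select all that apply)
B

electric resistance has SI base units: kg * m^2 / (A^2 * s^3)

Checking each option against kg * m^2 / (A^2 * s^3):
  A. S: ✗ does not match
  B. kg·m²/(A²·s³): ✓ matches
  C. V·A: ✗ does not match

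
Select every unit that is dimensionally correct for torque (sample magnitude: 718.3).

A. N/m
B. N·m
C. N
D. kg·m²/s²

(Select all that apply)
B, D

torque has SI base units: kg * m^2 / s^2

Checking each option against kg * m^2 / s^2:
  A. N/m: ✗ does not match
  B. N·m: ✓ matches
  C. N: ✗ does not match
  D. kg·m²/s²: ✓ matches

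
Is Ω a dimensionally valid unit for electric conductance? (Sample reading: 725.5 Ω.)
No

electric conductance has SI base units: A^2 * s^3 / (kg * m^2)
Ω does NOT reduce to A^2 * s^3 / (kg * m^2); a valid unit for electric conductance would be e.g. S.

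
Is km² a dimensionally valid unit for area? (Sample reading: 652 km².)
Yes

area has SI base units: m^2
km² reduces to the same SI base units, so it is a valid unit for area.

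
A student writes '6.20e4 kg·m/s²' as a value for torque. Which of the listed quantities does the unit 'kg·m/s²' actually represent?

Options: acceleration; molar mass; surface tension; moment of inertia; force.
force

torque should have units dimensionally equivalent to kg * m^2 / s^2 (e.g. N·m).
The given unit 'kg·m/s²' reduces to kg * m / s^2. Of the listed options, that is the dimensionality of force.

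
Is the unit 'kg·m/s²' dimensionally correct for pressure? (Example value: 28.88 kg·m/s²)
No

pressure has SI base units: kg / (m * s^2)
kg·m/s² does NOT reduce to kg / (m * s^2); a valid unit for pressure would be e.g. Pa.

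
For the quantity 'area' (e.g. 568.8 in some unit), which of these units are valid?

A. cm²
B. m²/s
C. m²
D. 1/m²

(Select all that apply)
A, C

area has SI base units: m^2

Checking each option against m^2:
  A. cm²: ✓ matches
  B. m²/s: ✗ does not match
  C. m²: ✓ matches
  D. 1/m²: ✗ does not match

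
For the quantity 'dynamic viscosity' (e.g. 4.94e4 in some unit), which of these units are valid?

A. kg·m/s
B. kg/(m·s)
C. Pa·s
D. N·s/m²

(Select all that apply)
B, C, D

dynamic viscosity has SI base units: kg / (m * s)

Checking each option against kg / (m * s):
  A. kg·m/s: ✗ does not match
  B. kg/(m·s): ✓ matches
  C. Pa·s: ✓ matches
  D. N·s/m²: ✓ matches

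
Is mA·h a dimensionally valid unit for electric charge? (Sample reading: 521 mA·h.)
Yes

electric charge has SI base units: A * s
mA·h reduces to the same SI base units, so it is a valid unit for electric charge.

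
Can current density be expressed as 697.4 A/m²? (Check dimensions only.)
Yes

current density has SI base units: A / m^2
A/m² reduces to the same SI base units, so it is a valid unit for current density.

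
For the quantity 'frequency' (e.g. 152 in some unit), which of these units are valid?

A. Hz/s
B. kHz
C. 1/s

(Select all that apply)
B, C

frequency has SI base units: 1 / s

Checking each option against 1 / s:
  A. Hz/s: ✗ does not match
  B. kHz: ✓ matches
  C. 1/s: ✓ matches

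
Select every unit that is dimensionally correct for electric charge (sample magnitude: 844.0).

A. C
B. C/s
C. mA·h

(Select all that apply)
A, C

electric charge has SI base units: A * s

Checking each option against A * s:
  A. C: ✓ matches
  B. C/s: ✗ does not match
  C. mA·h: ✓ matches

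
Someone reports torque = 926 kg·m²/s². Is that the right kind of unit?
Yes

torque has SI base units: kg * m^2 / s^2
kg·m²/s² reduces to the same SI base units, so it is a valid unit for torque.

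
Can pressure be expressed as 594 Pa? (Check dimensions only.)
Yes

pressure has SI base units: kg / (m * s^2)
Pa reduces to the same SI base units, so it is a valid unit for pressure.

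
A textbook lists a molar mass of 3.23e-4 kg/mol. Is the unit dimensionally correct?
Yes

molar mass has SI base units: kg / mol
kg/mol reduces to the same SI base units, so it is a valid unit for molar mass.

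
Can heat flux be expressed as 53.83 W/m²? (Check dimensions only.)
Yes

heat flux has SI base units: kg / s^3
W/m² reduces to the same SI base units, so it is a valid unit for heat flux.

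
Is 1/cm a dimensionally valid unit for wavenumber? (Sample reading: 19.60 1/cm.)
Yes

wavenumber has SI base units: 1 / m
1/cm reduces to the same SI base units, so it is a valid unit for wavenumber.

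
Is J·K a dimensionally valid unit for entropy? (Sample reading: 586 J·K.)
No

entropy has SI base units: kg * m^2 / (s^2 * K)
J·K does NOT reduce to kg * m^2 / (s^2 * K); a valid unit for entropy would be e.g. J/K.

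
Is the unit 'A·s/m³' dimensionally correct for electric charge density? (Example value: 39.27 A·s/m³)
Yes

electric charge density has SI base units: A * s / m^3
A·s/m³ reduces to the same SI base units, so it is a valid unit for electric charge density.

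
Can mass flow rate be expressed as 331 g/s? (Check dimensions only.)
Yes

mass flow rate has SI base units: kg / s
g/s reduces to the same SI base units, so it is a valid unit for mass flow rate.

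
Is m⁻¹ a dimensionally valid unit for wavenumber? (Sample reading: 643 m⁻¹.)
Yes

wavenumber has SI base units: 1 / m
m⁻¹ reduces to the same SI base units, so it is a valid unit for wavenumber.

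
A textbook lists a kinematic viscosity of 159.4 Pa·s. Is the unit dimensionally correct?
No

kinematic viscosity has SI base units: m^2 / s
Pa·s does NOT reduce to m^2 / s; a valid unit for kinematic viscosity would be e.g. m²/s.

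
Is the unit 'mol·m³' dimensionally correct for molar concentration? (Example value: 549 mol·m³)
No

molar concentration has SI base units: mol / m^3
mol·m³ does NOT reduce to mol / m^3; a valid unit for molar concentration would be e.g. mol/m³.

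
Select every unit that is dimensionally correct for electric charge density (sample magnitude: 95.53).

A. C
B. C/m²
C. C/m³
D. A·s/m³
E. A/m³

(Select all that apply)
C, D

electric charge density has SI base units: A * s / m^3

Checking each option against A * s / m^3:
  A. C: ✗ does not match
  B. C/m²: ✗ does not match
  C. C/m³: ✓ matches
  D. A·s/m³: ✓ matches
  E. A/m³: ✗ does not match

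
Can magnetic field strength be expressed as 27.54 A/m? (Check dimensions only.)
Yes

magnetic field strength has SI base units: A / m
A/m reduces to the same SI base units, so it is a valid unit for magnetic field strength.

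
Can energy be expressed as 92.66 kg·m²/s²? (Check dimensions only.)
Yes

energy has SI base units: kg * m^2 / s^2
kg·m²/s² reduces to the same SI base units, so it is a valid unit for energy.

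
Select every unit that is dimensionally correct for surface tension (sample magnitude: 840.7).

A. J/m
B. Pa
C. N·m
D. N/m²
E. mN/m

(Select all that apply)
E

surface tension has SI base units: kg / s^2

Checking each option against kg / s^2:
  A. J/m: ✗ does not match
  B. Pa: ✗ does not match
  C. N·m: ✗ does not match
  D. N/m²: ✗ does not match
  E. mN/m: ✓ matches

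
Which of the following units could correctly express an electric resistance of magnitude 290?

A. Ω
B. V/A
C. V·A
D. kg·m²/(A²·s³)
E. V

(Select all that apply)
A, B, D

electric resistance has SI base units: kg * m^2 / (A^2 * s^3)

Checking each option against kg * m^2 / (A^2 * s^3):
  A. Ω: ✓ matches
  B. V/A: ✓ matches
  C. V·A: ✗ does not match
  D. kg·m²/(A²·s³): ✓ matches
  E. V: ✗ does not match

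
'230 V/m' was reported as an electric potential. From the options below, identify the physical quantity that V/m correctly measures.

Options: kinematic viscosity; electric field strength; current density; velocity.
electric field strength

electric potential should have units dimensionally equivalent to kg * m^2 / (A * s^3) (e.g. V).
The given unit 'V/m' reduces to kg * m / (A * s^3). Of the listed options, that is the dimensionality of electric field strength.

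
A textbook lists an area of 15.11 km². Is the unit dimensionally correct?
Yes

area has SI base units: m^2
km² reduces to the same SI base units, so it is a valid unit for area.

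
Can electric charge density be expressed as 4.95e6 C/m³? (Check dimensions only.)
Yes

electric charge density has SI base units: A * s / m^3
C/m³ reduces to the same SI base units, so it is a valid unit for electric charge density.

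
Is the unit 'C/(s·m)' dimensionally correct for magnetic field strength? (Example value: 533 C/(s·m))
Yes

magnetic field strength has SI base units: A / m
C/(s·m) reduces to the same SI base units, so it is a valid unit for magnetic field strength.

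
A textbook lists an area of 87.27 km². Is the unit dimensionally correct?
Yes

area has SI base units: m^2
km² reduces to the same SI base units, so it is a valid unit for area.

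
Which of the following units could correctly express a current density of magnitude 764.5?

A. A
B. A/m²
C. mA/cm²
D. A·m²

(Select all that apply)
B, C

current density has SI base units: A / m^2

Checking each option against A / m^2:
  A. A: ✗ does not match
  B. A/m²: ✓ matches
  C. mA/cm²: ✓ matches
  D. A·m²: ✗ does not match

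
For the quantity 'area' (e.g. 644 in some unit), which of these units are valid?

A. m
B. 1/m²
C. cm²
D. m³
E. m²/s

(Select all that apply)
C

area has SI base units: m^2

Checking each option against m^2:
  A. m: ✗ does not match
  B. 1/m²: ✗ does not match
  C. cm²: ✓ matches
  D. m³: ✗ does not match
  E. m²/s: ✗ does not match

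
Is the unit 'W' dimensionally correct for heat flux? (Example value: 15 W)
No

heat flux has SI base units: kg / s^3
W does NOT reduce to kg / s^3; a valid unit for heat flux would be e.g. W/m².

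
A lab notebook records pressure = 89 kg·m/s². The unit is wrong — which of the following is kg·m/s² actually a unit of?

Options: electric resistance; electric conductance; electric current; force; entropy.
force

pressure should have units dimensionally equivalent to kg / (m * s^2) (e.g. Pa).
The given unit 'kg·m/s²' reduces to kg * m / s^2. Of the listed options, that is the dimensionality of force.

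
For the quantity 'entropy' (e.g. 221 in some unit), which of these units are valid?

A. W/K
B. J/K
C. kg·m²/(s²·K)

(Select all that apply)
B, C

entropy has SI base units: kg * m^2 / (s^2 * K)

Checking each option against kg * m^2 / (s^2 * K):
  A. W/K: ✗ does not match
  B. J/K: ✓ matches
  C. kg·m²/(s²·K): ✓ matches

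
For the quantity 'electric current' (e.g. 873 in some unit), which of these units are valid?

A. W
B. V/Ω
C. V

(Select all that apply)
B

electric current has SI base units: A

Checking each option against A:
  A. W: ✗ does not match
  B. V/Ω: ✓ matches
  C. V: ✗ does not match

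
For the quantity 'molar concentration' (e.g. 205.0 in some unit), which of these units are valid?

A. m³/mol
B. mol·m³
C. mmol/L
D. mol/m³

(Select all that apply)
C, D

molar concentration has SI base units: mol / m^3

Checking each option against mol / m^3:
  A. m³/mol: ✗ does not match
  B. mol·m³: ✗ does not match
  C. mmol/L: ✓ matches
  D. mol/m³: ✓ matches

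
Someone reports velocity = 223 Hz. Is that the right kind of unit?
No

velocity has SI base units: m / s
Hz does NOT reduce to m / s; a valid unit for velocity would be e.g. m/s.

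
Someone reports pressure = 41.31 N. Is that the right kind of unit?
No

pressure has SI base units: kg / (m * s^2)
N does NOT reduce to kg / (m * s^2); a valid unit for pressure would be e.g. Pa.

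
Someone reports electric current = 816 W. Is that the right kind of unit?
No

electric current has SI base units: A
W does NOT reduce to A; a valid unit for electric current would be e.g. A.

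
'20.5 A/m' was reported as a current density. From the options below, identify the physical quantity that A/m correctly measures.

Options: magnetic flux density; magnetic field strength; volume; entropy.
magnetic field strength

current density should have units dimensionally equivalent to A / m^2 (e.g. A/m²).
The given unit 'A/m' reduces to A / m. Of the listed options, that is the dimensionality of magnetic field strength.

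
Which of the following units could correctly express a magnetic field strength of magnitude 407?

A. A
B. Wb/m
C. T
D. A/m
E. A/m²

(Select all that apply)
D

magnetic field strength has SI base units: A / m

Checking each option against A / m:
  A. A: ✗ does not match
  B. Wb/m: ✗ does not match
  C. T: ✗ does not match
  D. A/m: ✓ matches
  E. A/m²: ✗ does not match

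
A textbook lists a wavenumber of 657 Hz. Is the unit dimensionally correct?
No

wavenumber has SI base units: 1 / m
Hz does NOT reduce to 1 / m; a valid unit for wavenumber would be e.g. 1/m.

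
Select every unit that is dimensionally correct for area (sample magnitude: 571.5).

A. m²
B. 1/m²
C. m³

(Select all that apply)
A

area has SI base units: m^2

Checking each option against m^2:
  A. m²: ✓ matches
  B. 1/m²: ✗ does not match
  C. m³: ✗ does not match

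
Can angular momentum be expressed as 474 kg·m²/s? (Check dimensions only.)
Yes

angular momentum has SI base units: kg * m^2 / s
kg·m²/s reduces to the same SI base units, so it is a valid unit for angular momentum.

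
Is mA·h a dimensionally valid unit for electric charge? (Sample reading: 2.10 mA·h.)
Yes

electric charge has SI base units: A * s
mA·h reduces to the same SI base units, so it is a valid unit for electric charge.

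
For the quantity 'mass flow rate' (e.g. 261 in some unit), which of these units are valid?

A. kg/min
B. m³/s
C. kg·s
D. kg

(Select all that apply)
A

mass flow rate has SI base units: kg / s

Checking each option against kg / s:
  A. kg/min: ✓ matches
  B. m³/s: ✗ does not match
  C. kg·s: ✗ does not match
  D. kg: ✗ does not match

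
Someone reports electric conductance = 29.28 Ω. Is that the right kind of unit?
No

electric conductance has SI base units: A^2 * s^3 / (kg * m^2)
Ω does NOT reduce to A^2 * s^3 / (kg * m^2); a valid unit for electric conductance would be e.g. S.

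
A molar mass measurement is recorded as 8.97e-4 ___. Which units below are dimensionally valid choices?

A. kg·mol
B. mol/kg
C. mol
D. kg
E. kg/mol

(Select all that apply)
E

molar mass has SI base units: kg / mol

Checking each option against kg / mol:
  A. kg·mol: ✗ does not match
  B. mol/kg: ✗ does not match
  C. mol: ✗ does not match
  D. kg: ✗ does not match
  E. kg/mol: ✓ matches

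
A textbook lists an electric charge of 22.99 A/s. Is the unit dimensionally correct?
No

electric charge has SI base units: A * s
A/s does NOT reduce to A * s; a valid unit for electric charge would be e.g. C.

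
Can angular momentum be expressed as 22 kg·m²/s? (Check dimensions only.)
Yes

angular momentum has SI base units: kg * m^2 / s
kg·m²/s reduces to the same SI base units, so it is a valid unit for angular momentum.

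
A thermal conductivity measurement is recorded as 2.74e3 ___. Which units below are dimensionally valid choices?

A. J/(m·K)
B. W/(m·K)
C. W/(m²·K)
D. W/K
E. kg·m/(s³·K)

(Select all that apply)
B, E

thermal conductivity has SI base units: kg * m / (s^3 * K)

Checking each option against kg * m / (s^3 * K):
  A. J/(m·K): ✗ does not match
  B. W/(m·K): ✓ matches
  C. W/(m²·K): ✗ does not match
  D. W/K: ✗ does not match
  E. kg·m/(s³·K): ✓ matches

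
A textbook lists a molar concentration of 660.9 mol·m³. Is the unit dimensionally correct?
No

molar concentration has SI base units: mol / m^3
mol·m³ does NOT reduce to mol / m^3; a valid unit for molar concentration would be e.g. mol/m³.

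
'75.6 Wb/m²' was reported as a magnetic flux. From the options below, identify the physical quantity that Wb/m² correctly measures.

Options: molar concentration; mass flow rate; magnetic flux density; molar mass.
magnetic flux density

magnetic flux should have units dimensionally equivalent to kg * m^2 / (A * s^2) (e.g. Wb).
The given unit 'Wb/m²' reduces to kg / (A * s^2). Of the listed options, that is the dimensionality of magnetic flux density.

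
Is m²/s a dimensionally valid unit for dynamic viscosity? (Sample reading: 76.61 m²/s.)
No

dynamic viscosity has SI base units: kg / (m * s)
m²/s does NOT reduce to kg / (m * s); a valid unit for dynamic viscosity would be e.g. Pa·s.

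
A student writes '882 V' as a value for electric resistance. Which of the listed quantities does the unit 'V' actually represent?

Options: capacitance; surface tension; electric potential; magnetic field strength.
electric potential

electric resistance should have units dimensionally equivalent to kg * m^2 / (A^2 * s^3) (e.g. Ω).
The given unit 'V' reduces to kg * m^2 / (A * s^3). Of the listed options, that is the dimensionality of electric potential.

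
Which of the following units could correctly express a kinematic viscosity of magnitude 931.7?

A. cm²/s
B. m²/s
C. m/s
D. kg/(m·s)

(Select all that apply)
A, B

kinematic viscosity has SI base units: m^2 / s

Checking each option against m^2 / s:
  A. cm²/s: ✓ matches
  B. m²/s: ✓ matches
  C. m/s: ✗ does not match
  D. kg/(m·s): ✗ does not match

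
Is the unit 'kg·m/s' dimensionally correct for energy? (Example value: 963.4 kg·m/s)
No

energy has SI base units: kg * m^2 / s^2
kg·m/s does NOT reduce to kg * m^2 / s^2; a valid unit for energy would be e.g. J.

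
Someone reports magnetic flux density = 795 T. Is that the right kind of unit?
Yes

magnetic flux density has SI base units: kg / (A * s^2)
T reduces to the same SI base units, so it is a valid unit for magnetic flux density.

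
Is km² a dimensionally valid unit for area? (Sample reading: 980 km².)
Yes

area has SI base units: m^2
km² reduces to the same SI base units, so it is a valid unit for area.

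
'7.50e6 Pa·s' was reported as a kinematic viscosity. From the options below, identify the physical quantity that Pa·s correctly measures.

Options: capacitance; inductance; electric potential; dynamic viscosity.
dynamic viscosity

kinematic viscosity should have units dimensionally equivalent to m^2 / s (e.g. m²/s).
The given unit 'Pa·s' reduces to kg / (m * s). Of the listed options, that is the dimensionality of dynamic viscosity.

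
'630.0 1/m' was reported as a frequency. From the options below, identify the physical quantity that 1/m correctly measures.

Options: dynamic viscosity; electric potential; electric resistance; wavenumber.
wavenumber

frequency should have units dimensionally equivalent to 1 / s (e.g. Hz).
The given unit '1/m' reduces to 1 / m. Of the listed options, that is the dimensionality of wavenumber.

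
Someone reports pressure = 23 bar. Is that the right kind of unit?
Yes

pressure has SI base units: kg / (m * s^2)
bar reduces to the same SI base units, so it is a valid unit for pressure.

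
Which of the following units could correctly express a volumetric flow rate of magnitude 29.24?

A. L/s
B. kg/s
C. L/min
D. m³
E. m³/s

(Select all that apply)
A, C, E

volumetric flow rate has SI base units: m^3 / s

Checking each option against m^3 / s:
  A. L/s: ✓ matches
  B. kg/s: ✗ does not match
  C. L/min: ✓ matches
  D. m³: ✗ does not match
  E. m³/s: ✓ matches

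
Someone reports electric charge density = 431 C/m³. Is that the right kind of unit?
Yes

electric charge density has SI base units: A * s / m^3
C/m³ reduces to the same SI base units, so it is a valid unit for electric charge density.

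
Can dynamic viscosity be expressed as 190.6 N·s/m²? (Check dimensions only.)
Yes

dynamic viscosity has SI base units: kg / (m * s)
N·s/m² reduces to the same SI base units, so it is a valid unit for dynamic viscosity.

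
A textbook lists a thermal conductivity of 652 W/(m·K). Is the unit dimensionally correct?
Yes

thermal conductivity has SI base units: kg * m / (s^3 * K)
W/(m·K) reduces to the same SI base units, so it is a valid unit for thermal conductivity.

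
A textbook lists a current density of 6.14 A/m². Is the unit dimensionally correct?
Yes

current density has SI base units: A / m^2
A/m² reduces to the same SI base units, so it is a valid unit for current density.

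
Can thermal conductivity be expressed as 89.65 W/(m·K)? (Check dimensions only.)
Yes

thermal conductivity has SI base units: kg * m / (s^3 * K)
W/(m·K) reduces to the same SI base units, so it is a valid unit for thermal conductivity.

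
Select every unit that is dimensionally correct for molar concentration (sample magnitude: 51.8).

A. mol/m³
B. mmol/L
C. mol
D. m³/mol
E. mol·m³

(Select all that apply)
A, B

molar concentration has SI base units: mol / m^3

Checking each option against mol / m^3:
  A. mol/m³: ✓ matches
  B. mmol/L: ✓ matches
  C. mol: ✗ does not match
  D. m³/mol: ✗ does not match
  E. mol·m³: ✗ does not match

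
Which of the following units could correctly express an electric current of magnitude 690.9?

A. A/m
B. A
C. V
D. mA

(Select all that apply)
B, D

electric current has SI base units: A

Checking each option against A:
  A. A/m: ✗ does not match
  B. A: ✓ matches
  C. V: ✗ does not match
  D. mA: ✓ matches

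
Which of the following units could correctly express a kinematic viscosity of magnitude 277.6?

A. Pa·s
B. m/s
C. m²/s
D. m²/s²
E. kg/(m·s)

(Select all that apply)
C

kinematic viscosity has SI base units: m^2 / s

Checking each option against m^2 / s:
  A. Pa·s: ✗ does not match
  B. m/s: ✗ does not match
  C. m²/s: ✓ matches
  D. m²/s²: ✗ does not match
  E. kg/(m·s): ✗ does not match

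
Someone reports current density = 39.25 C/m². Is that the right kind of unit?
No

current density has SI base units: A / m^2
C/m² does NOT reduce to A / m^2; a valid unit for current density would be e.g. A/m².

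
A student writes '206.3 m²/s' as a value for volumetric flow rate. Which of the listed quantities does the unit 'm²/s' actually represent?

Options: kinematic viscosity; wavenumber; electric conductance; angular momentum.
kinematic viscosity

volumetric flow rate should have units dimensionally equivalent to m^3 / s (e.g. m³/s).
The given unit 'm²/s' reduces to m^2 / s. Of the listed options, that is the dimensionality of kinematic viscosity.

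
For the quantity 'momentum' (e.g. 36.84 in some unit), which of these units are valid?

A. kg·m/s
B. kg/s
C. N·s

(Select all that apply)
A, C

momentum has SI base units: kg * m / s

Checking each option against kg * m / s:
  A. kg·m/s: ✓ matches
  B. kg/s: ✗ does not match
  C. N·s: ✓ matches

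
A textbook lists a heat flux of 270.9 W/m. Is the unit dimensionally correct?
No

heat flux has SI base units: kg / s^3
W/m does NOT reduce to kg / s^3; a valid unit for heat flux would be e.g. W/m².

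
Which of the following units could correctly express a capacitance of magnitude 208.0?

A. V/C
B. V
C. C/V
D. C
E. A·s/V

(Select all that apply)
C, E

capacitance has SI base units: A^2 * s^4 / (kg * m^2)

Checking each option against A^2 * s^4 / (kg * m^2):
  A. V/C: ✗ does not match
  B. V: ✗ does not match
  C. C/V: ✓ matches
  D. C: ✗ does not match
  E. A·s/V: ✓ matches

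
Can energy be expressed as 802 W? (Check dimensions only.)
No

energy has SI base units: kg * m^2 / s^2
W does NOT reduce to kg * m^2 / s^2; a valid unit for energy would be e.g. J.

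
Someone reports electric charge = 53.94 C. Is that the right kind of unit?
Yes

electric charge has SI base units: A * s
C reduces to the same SI base units, so it is a valid unit for electric charge.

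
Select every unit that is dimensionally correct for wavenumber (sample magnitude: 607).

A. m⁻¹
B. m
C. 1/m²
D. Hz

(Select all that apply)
A

wavenumber has SI base units: 1 / m

Checking each option against 1 / m:
  A. m⁻¹: ✓ matches
  B. m: ✗ does not match
  C. 1/m²: ✗ does not match
  D. Hz: ✗ does not match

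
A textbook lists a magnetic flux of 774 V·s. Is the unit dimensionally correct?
Yes

magnetic flux has SI base units: kg * m^2 / (A * s^2)
V·s reduces to the same SI base units, so it is a valid unit for magnetic flux.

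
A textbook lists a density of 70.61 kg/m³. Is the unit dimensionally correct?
Yes

density has SI base units: kg / m^3
kg/m³ reduces to the same SI base units, so it is a valid unit for density.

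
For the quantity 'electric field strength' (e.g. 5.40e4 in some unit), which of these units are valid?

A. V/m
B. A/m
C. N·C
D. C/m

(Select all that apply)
A

electric field strength has SI base units: kg * m / (A * s^3)

Checking each option against kg * m / (A * s^3):
  A. V/m: ✓ matches
  B. A/m: ✗ does not match
  C. N·C: ✗ does not match
  D. C/m: ✗ does not match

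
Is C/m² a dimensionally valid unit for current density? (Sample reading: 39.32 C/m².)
No

current density has SI base units: A / m^2
C/m² does NOT reduce to A / m^2; a valid unit for current density would be e.g. A/m².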